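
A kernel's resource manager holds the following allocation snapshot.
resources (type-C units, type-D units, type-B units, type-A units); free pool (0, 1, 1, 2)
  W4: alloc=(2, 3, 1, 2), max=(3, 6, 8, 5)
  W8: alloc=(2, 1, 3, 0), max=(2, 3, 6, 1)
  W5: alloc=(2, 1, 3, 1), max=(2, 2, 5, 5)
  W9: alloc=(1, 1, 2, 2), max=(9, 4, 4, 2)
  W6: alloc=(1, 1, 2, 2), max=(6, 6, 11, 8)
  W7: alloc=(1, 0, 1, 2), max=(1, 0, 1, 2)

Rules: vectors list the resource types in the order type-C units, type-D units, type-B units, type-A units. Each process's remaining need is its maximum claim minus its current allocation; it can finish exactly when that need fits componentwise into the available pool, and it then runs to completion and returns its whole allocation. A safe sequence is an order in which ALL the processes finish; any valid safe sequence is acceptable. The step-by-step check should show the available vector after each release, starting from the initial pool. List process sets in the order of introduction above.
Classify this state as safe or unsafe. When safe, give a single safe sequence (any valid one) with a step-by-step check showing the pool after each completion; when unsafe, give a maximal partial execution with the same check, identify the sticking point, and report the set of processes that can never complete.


The state is SAFE; one workable sequence: W7, W5, W8, W4, W6, W9.
Key observation: at W5 the run first touches a limit — (0, 1, 2, 4) against (1, 1, 2, 4), exact on a resource it actually requests.
Check, step by step:
  pool = (0, 1, 1, 2)
  run W7 (needs (0, 0, 0, 0), free (0, 1, 1, 2)); after release of (1, 0, 1, 2) the pool is (1, 1, 2, 4)
  run W5 (needs (0, 1, 2, 4), free (1, 1, 2, 4)); after release of (2, 1, 3, 1) the pool is (3, 2, 5, 5)
  run W8 (needs (0, 2, 3, 1), free (3, 2, 5, 5)); after release of (2, 1, 3, 0) the pool is (5, 3, 8, 5)
  run W4 (needs (1, 3, 7, 3), free (5, 3, 8, 5)); after release of (2, 3, 1, 2) the pool is (7, 6, 9, 7)
  run W6 (needs (5, 5, 9, 6), free (7, 6, 9, 7)); after release of (1, 1, 2, 2) the pool is (8, 7, 11, 9)
  run W9 (needs (8, 3, 2, 0), free (8, 7, 11, 9)); after release of (1, 1, 2, 2) the pool is (9, 8, 13, 11)


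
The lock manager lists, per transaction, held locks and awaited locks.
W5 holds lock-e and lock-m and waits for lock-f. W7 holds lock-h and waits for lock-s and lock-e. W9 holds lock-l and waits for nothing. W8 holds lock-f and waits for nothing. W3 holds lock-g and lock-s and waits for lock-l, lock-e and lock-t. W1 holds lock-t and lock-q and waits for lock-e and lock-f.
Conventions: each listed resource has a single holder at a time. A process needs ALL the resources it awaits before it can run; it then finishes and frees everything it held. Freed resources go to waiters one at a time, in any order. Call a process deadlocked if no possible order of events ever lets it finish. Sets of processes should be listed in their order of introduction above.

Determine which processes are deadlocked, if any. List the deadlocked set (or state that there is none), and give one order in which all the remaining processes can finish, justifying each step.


No process is deadlocked.
Key observation: the wait graph is acyclic; completion cascades from the unblocked processes through everyone else.
The rest can finish in the order W8, W5, W9, W1, W3, W7.
Step-by-step check:
  run W8 (it waits on nothing); releases lock-f
  W5 waits on lock-f — all released -> runs and releases lock-e and lock-m
  run W9 (it waits on nothing); releases lock-l
  W1 waits on lock-e and lock-f — all released -> runs and releases lock-t and lock-q
  W3 waits on lock-l, lock-e and lock-t — all released -> runs and releases lock-g and lock-s
  W7 waits on lock-s and lock-e — all released -> runs and releases lock-h


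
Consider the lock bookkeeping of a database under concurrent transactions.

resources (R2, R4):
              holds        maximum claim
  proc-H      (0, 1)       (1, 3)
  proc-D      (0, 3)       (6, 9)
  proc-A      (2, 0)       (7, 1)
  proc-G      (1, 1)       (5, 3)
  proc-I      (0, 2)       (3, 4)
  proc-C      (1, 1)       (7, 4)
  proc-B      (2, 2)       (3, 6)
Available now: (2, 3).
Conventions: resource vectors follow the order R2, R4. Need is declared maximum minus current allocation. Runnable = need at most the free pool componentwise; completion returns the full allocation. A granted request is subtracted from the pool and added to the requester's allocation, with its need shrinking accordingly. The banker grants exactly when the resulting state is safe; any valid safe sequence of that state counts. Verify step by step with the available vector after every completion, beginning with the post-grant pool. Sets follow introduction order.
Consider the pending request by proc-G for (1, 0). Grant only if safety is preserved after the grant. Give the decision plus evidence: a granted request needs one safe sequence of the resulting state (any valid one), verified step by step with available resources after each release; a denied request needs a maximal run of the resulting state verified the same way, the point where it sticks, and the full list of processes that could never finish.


GRANT. The post-grant state is safe; one safe sequence: proc-H, proc-B, proc-I, proc-G, proc-A, proc-C, proc-D.
Key observation: with (1, 3) left after the transfer, proc-H can run at once — the state stays safe.
Step-by-step check of the post-grant state:
  pool = (1, 3)
  proc-H: need (1, 2) fits (1, 3); releases (0, 1), pool now (1, 4)
  proc-B: need (1, 4) fits (1, 4); releases (2, 2), pool now (3, 6)
  proc-I: need (3, 2) fits (3, 6); releases (0, 2), pool now (3, 8)
  proc-G: need (3, 2) fits (3, 8); releases (2, 1), pool now (5, 9)
  proc-A: need (5, 1) fits (5, 9); releases (2, 0), pool now (7, 9)
  proc-C: need (6, 3) fits (7, 9); releases (1, 1), pool now (8, 10)
  proc-D: need (6, 6) fits (8, 10); releases (0, 3), pool now (8, 13)


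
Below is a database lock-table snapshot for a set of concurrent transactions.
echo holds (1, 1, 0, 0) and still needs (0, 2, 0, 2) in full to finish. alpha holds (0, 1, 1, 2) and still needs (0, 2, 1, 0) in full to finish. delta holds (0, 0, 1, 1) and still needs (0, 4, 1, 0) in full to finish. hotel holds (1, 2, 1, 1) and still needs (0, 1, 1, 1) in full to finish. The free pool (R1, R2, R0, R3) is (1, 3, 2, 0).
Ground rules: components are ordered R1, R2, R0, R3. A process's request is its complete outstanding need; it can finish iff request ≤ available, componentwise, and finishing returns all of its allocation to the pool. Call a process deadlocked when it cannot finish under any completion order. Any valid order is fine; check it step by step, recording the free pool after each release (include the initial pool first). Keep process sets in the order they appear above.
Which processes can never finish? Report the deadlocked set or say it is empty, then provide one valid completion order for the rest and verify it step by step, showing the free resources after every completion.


The deadlocked set is empty.
Key observation: there is always a runnable process — alpha first — so the state unwinds completely.
One completion order for the rest: alpha, delta, echo, hotel. Walking it through:
  pool = (1, 3, 2, 0)
  alpha needs (0, 2, 1, 0) <= (1, 3, 2, 0) -> finishes; pool += (0, 1, 1, 2) = (1, 4, 3, 2)
  delta needs (0, 4, 1, 0) <= (1, 4, 3, 2) -> finishes; pool += (0, 0, 1, 1) = (1, 4, 4, 3)
  echo needs (0, 2, 0, 2) <= (1, 4, 4, 3) -> finishes; pool += (1, 1, 0, 0) = (2, 5, 4, 3)
  hotel needs (0, 1, 1, 1) <= (2, 5, 4, 3) -> finishes; pool += (1, 2, 1, 1) = (3, 7, 5, 4)


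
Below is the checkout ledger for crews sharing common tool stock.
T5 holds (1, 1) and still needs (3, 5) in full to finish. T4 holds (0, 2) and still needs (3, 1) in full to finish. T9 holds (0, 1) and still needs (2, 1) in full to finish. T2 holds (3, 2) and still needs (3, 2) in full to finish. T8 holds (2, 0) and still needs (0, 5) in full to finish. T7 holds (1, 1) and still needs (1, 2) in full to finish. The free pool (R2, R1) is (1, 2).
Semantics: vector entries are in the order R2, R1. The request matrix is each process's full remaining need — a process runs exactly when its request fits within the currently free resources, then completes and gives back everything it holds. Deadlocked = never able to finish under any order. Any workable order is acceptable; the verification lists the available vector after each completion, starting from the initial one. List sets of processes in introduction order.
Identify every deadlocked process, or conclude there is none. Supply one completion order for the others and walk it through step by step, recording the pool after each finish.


Deadlocked set: T5, T4, T2 and T8.
Key observation: after T7, T9 the pool peaks at (2, 4), and each blocked process is short somewhere: T5 on R2, R1; T4 on R2; T2 on R2; T8 on R1.
One completion order for the rest: T7, T9. Step-by-step check:
  pool = (1, 2)
  T7: need (1, 2) fits (1, 2); releases (1, 1), pool now (2, 3)
  T9: need (2, 1) fits (2, 3); releases (0, 1), pool now (2, 4)
The blocked processes can never fit:
  T5 still needs (3, 5) but only (2, 4) is free — short on R2 and R1
  T4 still needs (3, 1) but only (2, 4) is free — short on R2
  T2 still needs (3, 2) but only (2, 4) is free — short on R2
  T8 still needs (0, 5) but only (2, 4) is free — short on R1


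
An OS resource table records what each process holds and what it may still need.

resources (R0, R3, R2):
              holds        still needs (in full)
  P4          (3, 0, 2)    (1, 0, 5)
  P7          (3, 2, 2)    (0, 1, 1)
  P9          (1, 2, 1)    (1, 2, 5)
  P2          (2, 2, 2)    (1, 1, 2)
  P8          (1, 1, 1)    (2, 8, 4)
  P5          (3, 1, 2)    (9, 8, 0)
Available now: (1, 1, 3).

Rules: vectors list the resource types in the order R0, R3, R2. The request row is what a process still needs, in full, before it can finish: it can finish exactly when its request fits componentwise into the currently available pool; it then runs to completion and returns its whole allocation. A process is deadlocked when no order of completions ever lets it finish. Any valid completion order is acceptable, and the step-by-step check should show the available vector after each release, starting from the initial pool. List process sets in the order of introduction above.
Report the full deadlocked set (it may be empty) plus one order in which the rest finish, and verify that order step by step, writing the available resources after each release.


The deadlocked set is P8 and P5.
Key observation: no order helps: past P7, P4, P2, P9, the free pool tops out at (10, 7, 10), below what each blocked process needs in R3.
One completion order for the rest: P7, P4, P2, P9. Step-by-step check:
  pool = (1, 1, 3)
  run P7 (needs (0, 1, 1), free (1, 1, 3)); after release of (3, 2, 2) the pool is (4, 3, 5)
  run P4 (needs (1, 0, 5), free (4, 3, 5)); after release of (3, 0, 2) the pool is (7, 3, 7)
  run P2 (needs (1, 1, 2), free (7, 3, 7)); after release of (2, 2, 2) the pool is (9, 5, 9)
  run P9 (needs (1, 2, 5), free (9, 5, 9)); after release of (1, 2, 1) the pool is (10, 7, 10)
The stuck group stays short no matter what:
  P8 still needs (2, 8, 4) but only (10, 7, 10) is free — short on R3
  P5 still needs (9, 8, 0) but only (10, 7, 10) is free — short on R3


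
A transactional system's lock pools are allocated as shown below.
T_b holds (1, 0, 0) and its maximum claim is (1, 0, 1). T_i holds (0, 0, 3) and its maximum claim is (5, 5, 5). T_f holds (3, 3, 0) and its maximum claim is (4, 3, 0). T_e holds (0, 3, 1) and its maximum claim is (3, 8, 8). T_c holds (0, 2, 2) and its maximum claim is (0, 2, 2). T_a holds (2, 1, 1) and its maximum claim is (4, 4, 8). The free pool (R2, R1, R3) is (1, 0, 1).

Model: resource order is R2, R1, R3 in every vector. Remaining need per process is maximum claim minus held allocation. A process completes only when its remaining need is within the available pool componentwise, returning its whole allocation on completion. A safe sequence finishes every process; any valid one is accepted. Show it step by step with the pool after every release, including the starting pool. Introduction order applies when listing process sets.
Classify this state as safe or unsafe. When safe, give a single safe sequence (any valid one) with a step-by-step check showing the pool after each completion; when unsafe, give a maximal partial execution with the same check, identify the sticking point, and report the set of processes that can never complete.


The state is UNSAFE.
Key observation: the pool after T_c, T_b, T_f, T_i is (5, 5, 6); every surviving request exceeds it in R3, so progress ends there.
A maximal execution: T_c, T_b, T_f, T_i — then nothing else fits. Verifying each step:
  pool = (1, 0, 1)
  T_c: need (0, 0, 0) fits (1, 0, 1); releases (0, 2, 2), pool now (1, 2, 3)
  T_b: need (0, 0, 1) fits (1, 2, 3); releases (1, 0, 0), pool now (2, 2, 3)
  T_f: need (1, 0, 0) fits (2, 2, 3); releases (3, 3, 0), pool now (5, 5, 3)
  T_i: need (5, 5, 2) fits (5, 5, 3); releases (0, 0, 3), pool now (5, 5, 6)
  T_e cannot run: need (3, 5, 7) vs free (5, 5, 6) (insufficient R3)
  T_a cannot run: need (2, 3, 7) vs free (5, 5, 6) (insufficient R3)
Never able to finish: T_e and T_a.


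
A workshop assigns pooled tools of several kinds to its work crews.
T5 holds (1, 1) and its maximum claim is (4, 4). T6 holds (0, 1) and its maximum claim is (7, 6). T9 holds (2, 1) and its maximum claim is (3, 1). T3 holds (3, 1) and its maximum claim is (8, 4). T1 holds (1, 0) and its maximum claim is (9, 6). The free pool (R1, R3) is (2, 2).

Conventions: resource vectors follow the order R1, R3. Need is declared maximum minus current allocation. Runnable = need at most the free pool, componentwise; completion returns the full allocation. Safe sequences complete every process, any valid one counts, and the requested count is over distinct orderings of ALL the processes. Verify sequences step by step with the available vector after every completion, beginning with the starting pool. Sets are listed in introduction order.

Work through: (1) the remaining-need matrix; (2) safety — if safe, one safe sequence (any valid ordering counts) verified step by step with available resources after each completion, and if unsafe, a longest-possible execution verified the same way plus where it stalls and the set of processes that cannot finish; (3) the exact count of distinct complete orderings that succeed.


(1) Need matrix, components ordered R1, R3:
  T5: (3, 3)
  T6: (7, 5)
  T9: (1, 0)
  T3: (5, 3)
  T1: (8, 6)
(2) The state is SAFE; one workable sequence: T9, T5, T3, T6, T1.
Key observation: T5 marks the first exact bind of the order: its need (3, 3) fits the free (4, 3) with zero slack on a requested resource.
Step-by-step check:
  pool = (2, 2)
  T9 needs (1, 0) <= (2, 2) -> finishes; pool += (2, 1) = (4, 3)
  T5 needs (3, 3) <= (4, 3) -> finishes; pool += (1, 1) = (5, 4)
  T3 needs (5, 3) <= (5, 4) -> finishes; pool += (3, 1) = (8, 5)
  T6 needs (7, 5) <= (8, 5) -> finishes; pool += (0, 1) = (8, 6)
  T1 needs (8, 6) <= (8, 6) -> finishes; pool += (1, 0) = (9, 6)
(3) The exact count: 1 of the possible complete orderings is a safe sequence.


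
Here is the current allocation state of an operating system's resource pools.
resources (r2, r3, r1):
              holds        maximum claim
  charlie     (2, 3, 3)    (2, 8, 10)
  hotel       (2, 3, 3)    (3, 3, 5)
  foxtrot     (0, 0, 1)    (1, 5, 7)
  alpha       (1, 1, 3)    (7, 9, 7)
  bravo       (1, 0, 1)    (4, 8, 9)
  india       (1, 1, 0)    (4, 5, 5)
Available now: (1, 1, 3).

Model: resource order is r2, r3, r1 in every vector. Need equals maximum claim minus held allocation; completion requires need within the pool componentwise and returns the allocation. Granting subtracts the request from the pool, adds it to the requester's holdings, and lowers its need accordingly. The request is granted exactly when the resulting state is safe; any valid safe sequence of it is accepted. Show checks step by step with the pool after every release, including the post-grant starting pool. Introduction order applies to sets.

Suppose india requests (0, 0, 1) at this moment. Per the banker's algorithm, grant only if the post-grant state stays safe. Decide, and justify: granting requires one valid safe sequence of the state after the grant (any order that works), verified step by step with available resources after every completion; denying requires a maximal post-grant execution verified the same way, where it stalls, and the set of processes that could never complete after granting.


GRANT. The post-grant state is safe; one safe sequence: hotel, india, foxtrot, charlie, alpha, bravo.
Key observation: with (1, 1, 2) left after the transfer, hotel can run at once — the state stays safe.
Verifying the post-grant state step by step:
  pool = (1, 1, 2)
  hotel: need (1, 0, 2) fits (1, 1, 2); releases (2, 3, 3), pool now (3, 4, 5)
  india: need (3, 4, 4) fits (3, 4, 5); releases (1, 1, 1), pool now (4, 5, 6)
  foxtrot: need (1, 5, 6) fits (4, 5, 6); releases (0, 0, 1), pool now (4, 5, 7)
  charlie: need (0, 5, 7) fits (4, 5, 7); releases (2, 3, 3), pool now (6, 8, 10)
  alpha: need (6, 8, 4) fits (6, 8, 10); releases (1, 1, 3), pool now (7, 9, 13)
  bravo: need (3, 8, 8) fits (7, 9, 13); releases (1, 0, 1), pool now (8, 9, 14)


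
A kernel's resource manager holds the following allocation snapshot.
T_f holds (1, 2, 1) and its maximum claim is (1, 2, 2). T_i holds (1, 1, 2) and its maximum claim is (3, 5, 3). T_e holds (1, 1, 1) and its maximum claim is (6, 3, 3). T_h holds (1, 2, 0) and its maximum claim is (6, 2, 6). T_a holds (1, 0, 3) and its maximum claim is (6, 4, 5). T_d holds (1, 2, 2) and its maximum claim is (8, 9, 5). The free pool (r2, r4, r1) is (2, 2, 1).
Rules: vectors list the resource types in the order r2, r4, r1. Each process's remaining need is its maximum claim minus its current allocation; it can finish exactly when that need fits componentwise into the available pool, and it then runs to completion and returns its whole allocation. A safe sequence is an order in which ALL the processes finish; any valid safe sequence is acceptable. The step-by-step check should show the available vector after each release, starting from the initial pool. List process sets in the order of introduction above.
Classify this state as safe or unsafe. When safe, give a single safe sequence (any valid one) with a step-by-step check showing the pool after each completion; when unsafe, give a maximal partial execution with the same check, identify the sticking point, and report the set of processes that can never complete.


UNSAFE.
Key observation: T_f, T_i can finish, but then (4, 5, 4) is all there is, and the blocked group's r2 demands exceed it.
The run T_f, T_i cannot be extended any further. Check, step by step:
  pool = (2, 2, 1)
  T_f: need (0, 0, 1) fits (2, 2, 1); releases (1, 2, 1), pool now (3, 4, 2)
  T_i: need (2, 4, 1) fits (3, 4, 2); releases (1, 1, 2), pool now (4, 5, 4)
  T_e still needs (5, 2, 2) but only (4, 5, 4) is free — short on r2
  T_h still needs (5, 0, 6) but only (4, 5, 4) is free — short on r2 and r1
  T_a still needs (5, 4, 2) but only (4, 5, 4) is free — short on r2
  T_d still needs (7, 7, 3) but only (4, 5, 4) is free — short on r2 and r4
Processes that can never finish: T_e, T_h, T_a and T_d.


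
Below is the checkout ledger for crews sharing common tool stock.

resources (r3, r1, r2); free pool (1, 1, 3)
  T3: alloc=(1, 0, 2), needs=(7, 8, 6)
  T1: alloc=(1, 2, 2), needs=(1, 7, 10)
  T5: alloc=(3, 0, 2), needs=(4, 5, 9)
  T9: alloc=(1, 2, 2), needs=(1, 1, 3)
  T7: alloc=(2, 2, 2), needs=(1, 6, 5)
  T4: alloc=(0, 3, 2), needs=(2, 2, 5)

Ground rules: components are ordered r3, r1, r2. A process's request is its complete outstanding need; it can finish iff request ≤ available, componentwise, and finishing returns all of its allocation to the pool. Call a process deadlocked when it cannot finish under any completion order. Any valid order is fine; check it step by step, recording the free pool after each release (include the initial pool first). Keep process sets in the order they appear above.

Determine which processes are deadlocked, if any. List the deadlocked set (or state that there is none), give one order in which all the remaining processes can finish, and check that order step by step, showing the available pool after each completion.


Nothing here is deadlocked.
Key observation: there is always a runnable process — T9 first — so the state unwinds completely.
A valid finishing order for the others: T9, T4, T7, T5, T1, T3. Verifying each step:
  pool = (1, 1, 3)
  T9: need (1, 1, 3) fits (1, 1, 3); releases (1, 2, 2), pool now (2, 3, 5)
  T4: need (2, 2, 5) fits (2, 3, 5); releases (0, 3, 2), pool now (2, 6, 7)
  T7: need (1, 6, 5) fits (2, 6, 7); releases (2, 2, 2), pool now (4, 8, 9)
  T5: need (4, 5, 9) fits (4, 8, 9); releases (3, 0, 2), pool now (7, 8, 11)
  T1: need (1, 7, 10) fits (7, 8, 11); releases (1, 2, 2), pool now (8, 10, 13)
  T3: need (7, 8, 6) fits (8, 10, 13); releases (1, 0, 2), pool now (9, 10, 15)


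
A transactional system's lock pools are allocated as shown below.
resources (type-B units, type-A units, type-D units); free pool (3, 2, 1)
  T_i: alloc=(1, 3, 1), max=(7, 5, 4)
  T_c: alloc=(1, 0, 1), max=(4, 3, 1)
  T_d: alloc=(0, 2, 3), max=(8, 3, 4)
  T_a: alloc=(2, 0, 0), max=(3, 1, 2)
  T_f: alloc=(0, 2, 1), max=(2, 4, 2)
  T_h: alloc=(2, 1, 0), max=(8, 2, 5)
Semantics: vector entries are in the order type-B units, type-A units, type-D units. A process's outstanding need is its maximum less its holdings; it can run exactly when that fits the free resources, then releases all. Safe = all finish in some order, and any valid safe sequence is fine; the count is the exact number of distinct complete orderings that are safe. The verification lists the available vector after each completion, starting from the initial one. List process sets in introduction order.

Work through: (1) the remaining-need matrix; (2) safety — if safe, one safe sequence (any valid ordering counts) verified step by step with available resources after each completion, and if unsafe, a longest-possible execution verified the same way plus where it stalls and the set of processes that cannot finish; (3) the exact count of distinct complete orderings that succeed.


(1) Remaining need (order type-B units, type-A units, type-D units):
  T_i: (6, 2, 3)
  T_c: (3, 3, 0)
  T_d: (8, 1, 1)
  T_a: (1, 1, 2)
  T_f: (2, 2, 1)
  T_h: (6, 1, 5)
(2) UNSAFE — no complete ordering exists.
Key observation: after T_f, T_a, T_c, T_i the pool peaks at (7, 7, 4), and each blocked process is short somewhere: T_d on type-B units; T_h on type-D units.
Going as far as possible: T_f, T_a, T_c, T_i; after that, nothing fits. Walking it through:
  pool = (3, 2, 1)
  run T_f (needs (2, 2, 1), free (3, 2, 1)); after release of (0, 2, 1) the pool is (3, 4, 2)
  run T_a (needs (1, 1, 2), free (3, 4, 2)); after release of (2, 0, 0) the pool is (5, 4, 2)
  run T_c (needs (3, 3, 0), free (5, 4, 2)); after release of (1, 0, 1) the pool is (6, 4, 3)
  run T_i (needs (6, 2, 3), free (6, 4, 3)); after release of (1, 3, 1) the pool is (7, 7, 4)
  T_d still needs (8, 1, 1) but only (7, 7, 4) is free — short on type-B units
  T_h still needs (6, 1, 5) but only (7, 7, 4) is free — short on type-D units
Permanently blocked: T_d and T_h.
(3) Exactly 0 of the possible complete orderings are safe sequences.


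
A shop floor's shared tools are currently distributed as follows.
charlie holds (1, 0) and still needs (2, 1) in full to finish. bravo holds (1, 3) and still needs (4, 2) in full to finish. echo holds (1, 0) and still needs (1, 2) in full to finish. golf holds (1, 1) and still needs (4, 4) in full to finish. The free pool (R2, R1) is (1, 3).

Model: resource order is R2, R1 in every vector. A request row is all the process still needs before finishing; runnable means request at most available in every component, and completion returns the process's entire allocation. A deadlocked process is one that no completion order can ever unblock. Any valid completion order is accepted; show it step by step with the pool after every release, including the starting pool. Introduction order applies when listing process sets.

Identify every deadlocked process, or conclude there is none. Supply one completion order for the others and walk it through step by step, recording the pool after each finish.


Deadlocked: bravo and golf.
Key observation: R2 is the bottleneck — with echo, charlie done the pool holds (3, 3), short of every remaining need.
One completion order for the rest: echo, charlie. Step-by-step check:
  pool = (1, 3)
  echo: need (1, 2) fits (1, 3); releases (1, 0), pool now (2, 3)
  charlie: need (2, 1) fits (2, 3); releases (1, 0), pool now (3, 3)
The stuck group stays short no matter what:
  bravo still needs (4, 2) but only (3, 3) is free — short on R2
  golf still needs (4, 4) but only (3, 3) is free — short on R2 and R1


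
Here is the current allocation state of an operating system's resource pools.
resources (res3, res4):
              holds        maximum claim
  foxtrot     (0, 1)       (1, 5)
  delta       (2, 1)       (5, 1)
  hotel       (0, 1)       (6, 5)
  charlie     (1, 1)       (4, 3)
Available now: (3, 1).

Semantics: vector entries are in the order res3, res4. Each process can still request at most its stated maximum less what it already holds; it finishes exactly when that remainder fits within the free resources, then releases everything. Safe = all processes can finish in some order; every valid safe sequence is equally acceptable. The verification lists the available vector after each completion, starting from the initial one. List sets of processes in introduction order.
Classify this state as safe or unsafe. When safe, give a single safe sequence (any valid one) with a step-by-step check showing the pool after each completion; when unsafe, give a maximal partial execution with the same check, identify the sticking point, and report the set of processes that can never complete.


The state is UNSAFE.
Key observation: delta, charlie can finish, but then (6, 3) is all there is, and the blocked group's res4 demands exceed it.
Going as far as possible: delta, charlie; after that, nothing fits. Verifying each step:
  pool = (3, 1)
  run delta (needs (3, 0), free (3, 1)); after release of (2, 1) the pool is (5, 2)
  run charlie (needs (3, 2), free (5, 2)); after release of (1, 1) the pool is (6, 3)
  blocked: foxtrot wants (1, 4), pool (6, 3) — not enough res4
  blocked: hotel wants (6, 4), pool (6, 3) — not enough res4
Permanently blocked: foxtrot and hotel.


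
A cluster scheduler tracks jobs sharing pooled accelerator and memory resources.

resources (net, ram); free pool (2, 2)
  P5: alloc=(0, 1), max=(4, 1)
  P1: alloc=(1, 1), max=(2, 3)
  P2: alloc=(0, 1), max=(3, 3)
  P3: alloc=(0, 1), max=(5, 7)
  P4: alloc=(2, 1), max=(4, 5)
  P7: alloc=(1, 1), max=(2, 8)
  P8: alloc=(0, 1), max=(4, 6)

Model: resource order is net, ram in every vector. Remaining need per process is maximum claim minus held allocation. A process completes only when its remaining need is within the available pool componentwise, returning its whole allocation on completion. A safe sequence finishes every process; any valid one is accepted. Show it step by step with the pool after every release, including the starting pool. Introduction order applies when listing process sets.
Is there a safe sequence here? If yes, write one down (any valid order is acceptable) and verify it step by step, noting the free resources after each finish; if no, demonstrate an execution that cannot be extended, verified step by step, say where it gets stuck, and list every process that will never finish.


SAFE. One safe sequence: P1, P2, P4, P5, P3, P8, P7.
Key observation: P1 marks the first exact bind of the order: its need (1, 2) fits the free (2, 2) with zero slack on a requested resource.
Check, step by step:
  pool = (2, 2)
  P1 needs (1, 2) <= (2, 2) -> finishes; pool += (1, 1) = (3, 3)
  P2 needs (3, 2) <= (3, 3) -> finishes; pool += (0, 1) = (3, 4)
  P4 needs (2, 4) <= (3, 4) -> finishes; pool += (2, 1) = (5, 5)
  P5 needs (4, 0) <= (5, 5) -> finishes; pool += (0, 1) = (5, 6)
  P3 needs (5, 6) <= (5, 6) -> finishes; pool += (0, 1) = (5, 7)
  P8 needs (4, 5) <= (5, 7) -> finishes; pool += (0, 1) = (5, 8)
  P7 needs (1, 7) <= (5, 8) -> finishes; pool += (1, 1) = (6, 9)


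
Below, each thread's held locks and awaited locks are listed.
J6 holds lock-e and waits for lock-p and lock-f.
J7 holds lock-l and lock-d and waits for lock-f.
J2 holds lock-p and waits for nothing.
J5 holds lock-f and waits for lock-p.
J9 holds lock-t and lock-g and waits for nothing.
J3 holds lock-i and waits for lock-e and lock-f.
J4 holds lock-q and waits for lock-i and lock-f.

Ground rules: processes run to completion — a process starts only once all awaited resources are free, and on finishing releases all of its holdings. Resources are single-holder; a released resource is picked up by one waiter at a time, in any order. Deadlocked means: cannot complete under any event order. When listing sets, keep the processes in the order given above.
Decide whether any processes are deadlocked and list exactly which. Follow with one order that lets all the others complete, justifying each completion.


The deadlocked set is empty.
Key observation: the waits form no ring: some process can always run, and its releases unblock the others one by one.
A valid finishing order for the others: J2, J5, J7, J6, J9, J3, J4.
Check, step by step:
  J2: no waits; runs immediately, freeing lock-p
  J5: everything it awaited (lock-p) is free; runs, freeing lock-f
  J7: everything it awaited (lock-f) is free; runs, freeing lock-l and lock-d
  J6: everything it awaited (lock-p and lock-f) is free; runs, freeing lock-e
  J9: no waits; runs immediately, freeing lock-t and lock-g
  J3: everything it awaited (lock-e and lock-f) is free; runs, freeing lock-i
  J4: everything it awaited (lock-i and lock-f) is free; runs, freeing lock-q


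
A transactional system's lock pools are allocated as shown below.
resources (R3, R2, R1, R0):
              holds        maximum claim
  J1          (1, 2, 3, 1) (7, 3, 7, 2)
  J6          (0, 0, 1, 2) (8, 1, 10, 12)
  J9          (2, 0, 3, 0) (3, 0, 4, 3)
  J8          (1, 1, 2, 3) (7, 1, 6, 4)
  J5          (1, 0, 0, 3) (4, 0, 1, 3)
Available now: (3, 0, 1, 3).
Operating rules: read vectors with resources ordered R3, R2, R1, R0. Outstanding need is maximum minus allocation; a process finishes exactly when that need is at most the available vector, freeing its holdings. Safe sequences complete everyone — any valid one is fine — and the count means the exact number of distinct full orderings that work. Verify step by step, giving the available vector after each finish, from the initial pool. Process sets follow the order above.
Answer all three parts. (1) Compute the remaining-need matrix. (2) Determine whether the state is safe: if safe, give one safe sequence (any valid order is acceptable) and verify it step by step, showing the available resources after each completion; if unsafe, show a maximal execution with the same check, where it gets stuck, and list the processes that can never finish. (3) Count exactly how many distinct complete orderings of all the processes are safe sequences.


(1) Remaining need (order R3, R2, R1, R0):
  J1: (6, 1, 4, 1)
  J6: (8, 1, 9, 10)
  J9: (1, 0, 1, 3)
  J8: (6, 0, 4, 1)
  J5: (3, 0, 1, 0)
(2) SAFE. One safe sequence: J9, J5, J8, J1, J6.
Key observation: reading the order forward, J9 is the first process whose need (1, 0, 1, 3) meets the free pool (3, 0, 1, 3) exactly on a resource it requests.
Check, step by step:
  pool = (3, 0, 1, 3)
  J9 needs (1, 0, 1, 3) <= (3, 0, 1, 3) -> finishes; pool += (2, 0, 3, 0) = (5, 0, 4, 3)
  J5 needs (3, 0, 1, 0) <= (5, 0, 4, 3) -> finishes; pool += (1, 0, 0, 3) = (6, 0, 4, 6)
  J8 needs (6, 0, 4, 1) <= (6, 0, 4, 6) -> finishes; pool += (1, 1, 2, 3) = (7, 1, 6, 9)
  J1 needs (6, 1, 4, 1) <= (7, 1, 6, 9) -> finishes; pool += (1, 2, 3, 1) = (8, 3, 9, 10)
  J6 needs (8, 1, 9, 10) <= (8, 3, 9, 10) -> finishes; pool += (0, 0, 1, 2) = (8, 3, 10, 12)
(3) Precisely 2 of the possible complete orderings are safe sequences.


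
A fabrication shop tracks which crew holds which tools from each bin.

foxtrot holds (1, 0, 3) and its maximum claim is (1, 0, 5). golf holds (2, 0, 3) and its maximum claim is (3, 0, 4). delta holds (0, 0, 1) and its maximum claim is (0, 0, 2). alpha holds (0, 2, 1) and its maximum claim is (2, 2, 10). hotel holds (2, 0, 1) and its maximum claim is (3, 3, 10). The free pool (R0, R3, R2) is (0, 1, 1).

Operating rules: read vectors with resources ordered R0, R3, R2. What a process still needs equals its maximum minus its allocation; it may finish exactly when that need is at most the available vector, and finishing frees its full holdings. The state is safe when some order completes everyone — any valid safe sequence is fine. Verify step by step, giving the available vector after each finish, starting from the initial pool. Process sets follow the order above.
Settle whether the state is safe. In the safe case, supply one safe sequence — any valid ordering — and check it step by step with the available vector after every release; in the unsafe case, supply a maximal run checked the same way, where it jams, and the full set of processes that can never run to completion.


The state is UNSAFE.
Key observation: once delta, foxtrot, golf finish, the pool peaks at (3, 1, 8) — and every remaining process still needs more R2 than that.
A maximal execution: delta, foxtrot, golf — then nothing else fits. Check, step by step:
  pool = (0, 1, 1)
  delta: need (0, 0, 1) fits (0, 1, 1); releases (0, 0, 1), pool now (0, 1, 2)
  foxtrot: need (0, 0, 2) fits (0, 1, 2); releases (1, 0, 3), pool now (1, 1, 5)
  golf: need (1, 0, 1) fits (1, 1, 5); releases (2, 0, 3), pool now (3, 1, 8)
  alpha still needs (2, 0, 9) but only (3, 1, 8) is free — short on R2
  hotel still needs (1, 3, 9) but only (3, 1, 8) is free — short on R3 and R2
Permanently blocked: alpha and hotel.


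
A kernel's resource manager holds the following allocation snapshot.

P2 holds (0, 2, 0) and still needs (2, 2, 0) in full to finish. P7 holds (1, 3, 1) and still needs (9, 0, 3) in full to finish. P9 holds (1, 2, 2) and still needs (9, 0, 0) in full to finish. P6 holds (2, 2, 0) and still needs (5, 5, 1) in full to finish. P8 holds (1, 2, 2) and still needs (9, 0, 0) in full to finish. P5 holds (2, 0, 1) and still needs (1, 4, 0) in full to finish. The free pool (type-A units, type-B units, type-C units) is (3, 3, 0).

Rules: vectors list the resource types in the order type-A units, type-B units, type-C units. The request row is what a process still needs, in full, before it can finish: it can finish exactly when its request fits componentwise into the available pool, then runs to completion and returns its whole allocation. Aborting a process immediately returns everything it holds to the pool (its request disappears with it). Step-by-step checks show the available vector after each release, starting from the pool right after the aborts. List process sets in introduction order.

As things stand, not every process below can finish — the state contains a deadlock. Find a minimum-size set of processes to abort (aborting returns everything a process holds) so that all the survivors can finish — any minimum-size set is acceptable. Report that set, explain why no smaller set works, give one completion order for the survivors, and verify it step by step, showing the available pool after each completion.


The answer: abort P9 and P8.
Key observation: no ordering could ever have run P7 before the abort of P9 and P8; with (2, 4, 4) back in the pool it fits at step 4.
Why nothing smaller works — every single abort fails: P2 alone leaves P7 blocked (short on type-A units and type-C units); P7 alone leaves P9 blocked (short on type-A units); P9 alone leaves P7 blocked (short on type-A units); P6 alone leaves P7 blocked (short on type-A units and type-C units); P8 alone leaves P7 blocked (short on type-A units); P5 alone leaves P7 blocked (short on type-A units and type-C units).
The survivors complete as P2, P6, P5, P7. Verifying each step (starting from the post-abort pool):
  pool = (5, 7, 4)
  run P2 (needs (2, 2, 0), free (5, 7, 4)); after release of (0, 2, 0) the pool is (5, 9, 4)
  run P6 (needs (5, 5, 1), free (5, 9, 4)); after release of (2, 2, 0) the pool is (7, 11, 4)
  run P5 (needs (1, 4, 0), free (7, 11, 4)); after release of (2, 0, 1) the pool is (9, 11, 5)
  run P7 (needs (9, 0, 3), free (9, 11, 5)); after release of (1, 3, 1) the pool is (10, 14, 6)


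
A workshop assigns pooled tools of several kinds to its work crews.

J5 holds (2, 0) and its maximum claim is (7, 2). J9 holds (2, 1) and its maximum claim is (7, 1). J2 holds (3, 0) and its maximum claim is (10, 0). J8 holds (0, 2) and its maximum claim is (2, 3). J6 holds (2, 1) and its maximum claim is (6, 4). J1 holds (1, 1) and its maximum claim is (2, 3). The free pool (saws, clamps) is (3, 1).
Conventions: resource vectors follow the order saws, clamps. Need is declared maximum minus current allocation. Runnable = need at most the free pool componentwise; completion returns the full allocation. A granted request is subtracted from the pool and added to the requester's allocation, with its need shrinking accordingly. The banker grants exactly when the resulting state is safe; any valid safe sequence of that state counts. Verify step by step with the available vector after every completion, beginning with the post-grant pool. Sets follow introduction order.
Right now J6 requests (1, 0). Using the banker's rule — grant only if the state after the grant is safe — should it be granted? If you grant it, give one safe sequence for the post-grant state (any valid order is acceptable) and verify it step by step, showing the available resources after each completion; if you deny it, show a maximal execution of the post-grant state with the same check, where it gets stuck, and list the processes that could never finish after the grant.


GRANT. The post-grant state is safe; one safe sequence: J8, J1, J6, J5, J2, J9.
Key observation: granting shrinks the pool to (2, 1), yet J8 still fits and the chain goes through.
Step-by-step check of the post-grant state:
  pool = (2, 1)
  J8 needs (2, 1) <= (2, 1) -> finishes; pool += (0, 2) = (2, 3)
  J1 needs (1, 2) <= (2, 3) -> finishes; pool += (1, 1) = (3, 4)
  J6 needs (3, 3) <= (3, 4) -> finishes; pool += (3, 1) = (6, 5)
  J5 needs (5, 2) <= (6, 5) -> finishes; pool += (2, 0) = (8, 5)
  J2 needs (7, 0) <= (8, 5) -> finishes; pool += (3, 0) = (11, 5)
  J9 needs (5, 0) <= (11, 5) -> finishes; pool += (2, 1) = (13, 6)


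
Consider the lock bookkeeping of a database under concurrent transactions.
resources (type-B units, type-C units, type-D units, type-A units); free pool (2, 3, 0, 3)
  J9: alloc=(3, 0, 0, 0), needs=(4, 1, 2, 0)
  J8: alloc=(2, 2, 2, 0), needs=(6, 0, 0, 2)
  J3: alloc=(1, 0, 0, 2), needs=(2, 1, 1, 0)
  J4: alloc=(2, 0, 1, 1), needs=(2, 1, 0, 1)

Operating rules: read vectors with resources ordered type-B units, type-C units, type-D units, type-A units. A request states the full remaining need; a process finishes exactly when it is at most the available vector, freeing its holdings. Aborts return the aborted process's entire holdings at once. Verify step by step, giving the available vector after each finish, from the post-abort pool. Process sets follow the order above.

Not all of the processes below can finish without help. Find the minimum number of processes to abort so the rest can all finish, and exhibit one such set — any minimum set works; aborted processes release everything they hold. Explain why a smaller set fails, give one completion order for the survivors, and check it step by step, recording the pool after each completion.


The answer: abort J8.
Key observation: before aborting J8, J9 was permanently blocked — no order could ever run it; afterwards it completes at step 2.
Minimality: the empty abort set fails — the state is deadlocked as it stands.
One survivor order: J3, J9, J4. Step-by-step check (post-abort pool first):
  pool = (4, 5, 2, 3)
  J3 needs (2, 1, 1, 0) <= (4, 5, 2, 3) -> finishes; pool += (1, 0, 0, 2) = (5, 5, 2, 5)
  J9 needs (4, 1, 2, 0) <= (5, 5, 2, 5) -> finishes; pool += (3, 0, 0, 0) = (8, 5, 2, 5)
  J4 needs (2, 1, 0, 1) <= (8, 5, 2, 5) -> finishes; pool += (2, 0, 1, 1) = (10, 5, 3, 6)
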